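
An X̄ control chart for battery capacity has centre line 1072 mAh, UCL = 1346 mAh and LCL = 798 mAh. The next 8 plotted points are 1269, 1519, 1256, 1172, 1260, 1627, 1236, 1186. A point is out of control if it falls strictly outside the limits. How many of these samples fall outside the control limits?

2

Compare each point to [798, 1346]: sample 2 = 1519 > UCL; sample 6 = 1627 > UCL.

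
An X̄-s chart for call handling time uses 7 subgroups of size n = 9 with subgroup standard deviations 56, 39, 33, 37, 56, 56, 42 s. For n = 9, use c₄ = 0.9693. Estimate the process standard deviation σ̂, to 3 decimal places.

47.015

s̄ = (56 + 39 + 33 + 37 + 56 + 56 + 42) / 7 = 45.5714
σ̂ = s̄ / c₄ = 45.5714 / 0.9693 = 47.0148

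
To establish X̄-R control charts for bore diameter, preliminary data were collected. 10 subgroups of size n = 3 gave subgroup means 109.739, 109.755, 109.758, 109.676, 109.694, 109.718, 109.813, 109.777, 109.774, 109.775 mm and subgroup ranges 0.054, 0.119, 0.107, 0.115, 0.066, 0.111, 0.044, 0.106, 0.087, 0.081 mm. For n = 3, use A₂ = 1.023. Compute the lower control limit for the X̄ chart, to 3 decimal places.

X̄̄ = (109.739 + 109.755 + 109.758 + 109.676 + 109.694 + 109.718 + 109.813 + 109.777 + 109.774 + 109.775) / 10 = 1097.4790 / 10 = 109.7479
R̄ = (0.054 + 0.119 + 0.107 + 0.115 + 0.066 + 0.111 + 0.044 + 0.106 + 0.087 + 0.081) / 10 = 0.8900 / 10 = 0.0890
LCL = X̄̄ − A₂·R̄ = 109.7479 − 1.023 × 0.0890 = 109.6569

109.657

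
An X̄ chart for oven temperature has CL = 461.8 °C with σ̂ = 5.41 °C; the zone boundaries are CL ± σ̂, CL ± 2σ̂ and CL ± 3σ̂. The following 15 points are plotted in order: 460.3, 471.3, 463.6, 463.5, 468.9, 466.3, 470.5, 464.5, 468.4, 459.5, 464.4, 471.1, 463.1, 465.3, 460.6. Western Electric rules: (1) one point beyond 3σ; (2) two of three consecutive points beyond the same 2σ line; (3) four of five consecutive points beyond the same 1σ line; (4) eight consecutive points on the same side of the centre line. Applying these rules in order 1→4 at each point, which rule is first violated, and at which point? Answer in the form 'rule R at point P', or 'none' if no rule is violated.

Zone of each point (C = within 1σ̂, B = 1σ̂–2σ̂, A = 2σ̂–3σ̂, * = beyond 3σ̂; sign = side of CL): 1:-C, 2:+B, 3:+C, 4:+C, 5:+B, 6:+C, 7:+B, 8:+C, 9:+B, 10:-C, 11:+C, 12:+B, 13:+C, 14:+C, 15:-C
Rule 4 (eight consecutive points on the same side of the centre line) is satisfied at point 9.

rule 4 at point 9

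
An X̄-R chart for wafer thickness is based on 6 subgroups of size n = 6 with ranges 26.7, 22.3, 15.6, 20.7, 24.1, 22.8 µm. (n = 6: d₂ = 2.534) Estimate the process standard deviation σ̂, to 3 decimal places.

R̄ = (26.7 + 22.3 + 15.6 + 20.7 + 24.1 + 22.8) / 6 = 22.0333
σ̂ = R̄ / d₂ = 22.0333 / 2.534 = 8.6951

8.695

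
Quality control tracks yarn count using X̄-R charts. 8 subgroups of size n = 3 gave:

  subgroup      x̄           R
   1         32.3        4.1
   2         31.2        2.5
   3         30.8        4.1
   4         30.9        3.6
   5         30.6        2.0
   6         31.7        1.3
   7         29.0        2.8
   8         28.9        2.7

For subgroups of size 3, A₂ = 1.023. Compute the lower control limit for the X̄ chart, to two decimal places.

27.72

X̄̄ = (32.3 + 31.2 + 30.8 + 30.9 + 30.6 + 31.7 + 29.0 + 28.9) / 8 = 245.4000 / 8 = 30.6750
R̄ = (4.1 + 2.5 + 4.1 + 3.6 + 2.0 + 1.3 + 2.8 + 2.7) / 8 = 23.1000 / 8 = 2.8875
LCL = X̄̄ − A₂·R̄ = 30.6750 − 1.023 × 2.8875 = 27.7211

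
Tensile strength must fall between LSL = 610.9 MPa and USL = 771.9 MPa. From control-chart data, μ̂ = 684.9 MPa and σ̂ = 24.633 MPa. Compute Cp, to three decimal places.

Cp = (USL − LSL) / (6σ̂) = (771.9 − 610.9) / (6 × 24.633) = 161.0000 / 147.7980 = 1.0893

1.089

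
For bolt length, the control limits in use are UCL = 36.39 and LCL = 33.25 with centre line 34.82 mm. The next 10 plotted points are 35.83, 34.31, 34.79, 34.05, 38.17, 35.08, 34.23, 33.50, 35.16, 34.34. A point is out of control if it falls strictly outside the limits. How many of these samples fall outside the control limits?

Compare each point to [33.25, 36.39]: sample 5 = 38.17 > UCL.

1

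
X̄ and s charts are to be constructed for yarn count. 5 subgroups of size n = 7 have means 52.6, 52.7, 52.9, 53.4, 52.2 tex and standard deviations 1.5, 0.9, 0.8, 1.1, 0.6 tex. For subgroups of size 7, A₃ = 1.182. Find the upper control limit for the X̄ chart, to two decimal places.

53.92

X̄̄ = (52.6 + 52.7 + 52.9 + 53.4 + 52.2) / 5 = 52.7600
s̄ = (1.5 + 0.9 + 0.8 + 1.1 + 0.6) / 5 = 0.9800
UCL = X̄̄ + A₃·s̄ = 52.7600 + 1.182 × 0.9800 = 53.9184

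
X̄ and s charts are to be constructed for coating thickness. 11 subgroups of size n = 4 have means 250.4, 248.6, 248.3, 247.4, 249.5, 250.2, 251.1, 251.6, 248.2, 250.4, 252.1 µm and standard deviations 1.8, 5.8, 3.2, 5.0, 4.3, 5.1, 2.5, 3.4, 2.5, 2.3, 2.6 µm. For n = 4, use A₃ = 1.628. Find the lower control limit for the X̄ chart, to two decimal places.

X̄̄ = (250.4 + 248.6 + 248.3 + 247.4 + 249.5 + 250.2 + 251.1 + 251.6 + 248.2 + 250.4 + 252.1) / 11 = 249.8000
s̄ = (1.8 + 5.8 + 3.2 + 5.0 + 4.3 + 5.1 + 2.5 + 3.4 + 2.5 + 2.3 + 2.6) / 11 = 3.5000
LCL = X̄̄ − A₃·s̄ = 249.8000 − 1.628 × 3.5000 = 244.1020

244.10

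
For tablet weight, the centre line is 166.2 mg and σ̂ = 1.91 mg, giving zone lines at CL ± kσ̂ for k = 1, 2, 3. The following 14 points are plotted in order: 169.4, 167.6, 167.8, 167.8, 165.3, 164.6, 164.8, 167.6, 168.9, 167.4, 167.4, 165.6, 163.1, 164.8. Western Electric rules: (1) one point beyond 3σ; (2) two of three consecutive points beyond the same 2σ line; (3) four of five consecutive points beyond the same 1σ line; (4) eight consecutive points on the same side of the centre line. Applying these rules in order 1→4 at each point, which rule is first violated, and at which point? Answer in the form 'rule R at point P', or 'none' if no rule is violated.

none

Zone of each point (C = within 1σ̂, B = 1σ̂–2σ̂, A = 2σ̂–3σ̂, * = beyond 3σ̂; sign = side of CL): 1:+B, 2:+C, 3:+C, 4:+C, 5:-C, 6:-C, 7:-C, 8:+C, 9:+B, 10:+C, 11:+C, 12:-C, 13:-B, 14:-C
No rule fires across all 14 points.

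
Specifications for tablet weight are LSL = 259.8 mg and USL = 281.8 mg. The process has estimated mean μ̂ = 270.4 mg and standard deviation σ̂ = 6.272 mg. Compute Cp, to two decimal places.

Cp = (USL − LSL) / (6σ̂) = (281.8 − 259.8) / (6 × 6.272) = 22.0000 / 37.6320 = 0.5846

0.58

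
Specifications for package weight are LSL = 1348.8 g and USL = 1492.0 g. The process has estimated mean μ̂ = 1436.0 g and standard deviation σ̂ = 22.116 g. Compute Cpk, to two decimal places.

0.84

Cpu = (USL − μ̂) / (3σ̂) = (1492.0 − 1436.0) / (3 × 22.116) = 0.8440; Cpl = (μ̂ − LSL) / (3σ̂) = (1436.0 − 1348.8) / (3 × 22.116) = 1.3143; Cpk = min(Cpu, Cpl) = 0.8440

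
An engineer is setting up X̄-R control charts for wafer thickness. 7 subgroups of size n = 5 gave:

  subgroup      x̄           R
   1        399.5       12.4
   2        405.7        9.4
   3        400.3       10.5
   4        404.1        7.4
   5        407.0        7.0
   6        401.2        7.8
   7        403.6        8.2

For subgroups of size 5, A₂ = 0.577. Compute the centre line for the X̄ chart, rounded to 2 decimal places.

X̄̄ = (399.5 + 405.7 + 400.3 + 404.1 + 407.0 + 401.2 + 403.6) / 7 = 2821.4000 / 7 = 403.0571
CL = X̄̄ = 403.0571

403.06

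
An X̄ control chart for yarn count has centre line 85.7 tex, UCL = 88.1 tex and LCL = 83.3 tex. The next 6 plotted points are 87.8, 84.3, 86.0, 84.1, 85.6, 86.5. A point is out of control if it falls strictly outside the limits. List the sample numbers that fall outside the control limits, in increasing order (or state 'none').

none

All 6 points lie within [83.3, 88.1].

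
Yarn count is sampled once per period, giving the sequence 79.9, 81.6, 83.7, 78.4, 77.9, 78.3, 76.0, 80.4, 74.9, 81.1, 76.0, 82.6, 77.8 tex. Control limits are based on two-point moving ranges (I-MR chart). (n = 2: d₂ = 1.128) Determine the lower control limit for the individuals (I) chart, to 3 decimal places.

X̄ = (79.9 + 81.6 + 83.7 + 78.4 + 77.9 + 78.3 + 76.0 + 80.4 + 74.9 + 81.1 + 76.0 + 82.6 + 77.8) / 13 = 79.1231
Moving ranges: 1.7, 2.1, 5.3, 0.5, 0.4, 2.3, 4.4, 5.5, 6.2, 5.1, 6.6, 4.8; M̄R̄ = 44.9000 / 12 = 3.7417
LCL = X̄ − 3·M̄R̄/d₂ = 79.1231 − 3 × 3.7417 / 1.128 = 69.1718

69.172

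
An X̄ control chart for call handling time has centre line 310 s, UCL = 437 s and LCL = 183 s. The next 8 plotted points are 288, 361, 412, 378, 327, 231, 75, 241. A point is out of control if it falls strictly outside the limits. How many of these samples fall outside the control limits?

1

Compare each point to [183, 437]: sample 7 = 75 < LCL.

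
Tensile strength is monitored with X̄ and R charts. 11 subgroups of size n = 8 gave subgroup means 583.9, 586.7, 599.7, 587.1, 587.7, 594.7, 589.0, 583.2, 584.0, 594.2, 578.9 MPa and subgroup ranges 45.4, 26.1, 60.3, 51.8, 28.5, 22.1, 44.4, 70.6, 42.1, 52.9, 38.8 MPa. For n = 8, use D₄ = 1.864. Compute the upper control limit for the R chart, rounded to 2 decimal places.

81.85

R̄ = (45.4 + 26.1 + 60.3 + 51.8 + 28.5 + 22.1 + 44.4 + 70.6 + 42.1 + 52.9 + 38.8) / 11 = 483.0000 / 11 = 43.9091
UCL_R = D₄·R̄ = 1.864 × 43.9091 = 81.8465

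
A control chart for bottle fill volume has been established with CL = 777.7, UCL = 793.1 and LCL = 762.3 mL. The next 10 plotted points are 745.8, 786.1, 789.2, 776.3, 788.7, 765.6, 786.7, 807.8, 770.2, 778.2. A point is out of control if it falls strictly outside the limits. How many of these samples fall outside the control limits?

2

Compare each point to [762.3, 793.1]: sample 1 = 745.8 < LCL; sample 8 = 807.8 > UCL.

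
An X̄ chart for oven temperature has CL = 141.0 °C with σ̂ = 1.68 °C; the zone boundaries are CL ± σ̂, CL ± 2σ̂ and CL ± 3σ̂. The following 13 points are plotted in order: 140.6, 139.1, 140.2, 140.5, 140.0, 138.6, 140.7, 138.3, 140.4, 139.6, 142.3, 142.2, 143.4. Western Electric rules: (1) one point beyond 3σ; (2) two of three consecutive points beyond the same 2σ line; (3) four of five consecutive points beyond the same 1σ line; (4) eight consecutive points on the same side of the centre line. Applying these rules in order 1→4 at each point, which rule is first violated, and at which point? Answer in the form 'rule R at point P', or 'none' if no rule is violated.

rule 4 at point 8

Zone of each point (C = within 1σ̂, B = 1σ̂–2σ̂, A = 2σ̂–3σ̂, * = beyond 3σ̂; sign = side of CL): 1:-C, 2:-B, 3:-C, 4:-C, 5:-C, 6:-B, 7:-C, 8:-B, 9:-C, 10:-C, 11:+C, 12:+C, 13:+B
Rule 4 (eight consecutive points on the same side of the centre line) is satisfied at point 8.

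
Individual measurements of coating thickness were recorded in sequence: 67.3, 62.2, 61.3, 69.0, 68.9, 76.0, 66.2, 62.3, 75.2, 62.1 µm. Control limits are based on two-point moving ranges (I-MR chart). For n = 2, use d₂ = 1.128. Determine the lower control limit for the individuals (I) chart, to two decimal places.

X̄ = (67.3 + 62.2 + 61.3 + 69.0 + 68.9 + 76.0 + 66.2 + 62.3 + 75.2 + 62.1) / 10 = 67.0500
Moving ranges: 5.1, 0.9, 7.7, 0.1, 7.1, 9.8, 3.9, 12.9, 13.1; M̄R̄ = 60.6000 / 9 = 6.7333
LCL = X̄ − 3·M̄R̄/d₂ = 67.0500 − 3 × 6.7333 / 1.128 = 49.1422

49.14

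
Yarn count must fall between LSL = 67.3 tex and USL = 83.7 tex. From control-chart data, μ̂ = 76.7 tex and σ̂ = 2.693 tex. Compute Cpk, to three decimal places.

0.866

Cpu = (USL − μ̂) / (3σ̂) = (83.7 − 76.7) / (3 × 2.693) = 0.8664; Cpl = (μ̂ − LSL) / (3σ̂) = (76.7 − 67.3) / (3 × 2.693) = 1.1635; Cpk = min(Cpu, Cpl) = 0.8664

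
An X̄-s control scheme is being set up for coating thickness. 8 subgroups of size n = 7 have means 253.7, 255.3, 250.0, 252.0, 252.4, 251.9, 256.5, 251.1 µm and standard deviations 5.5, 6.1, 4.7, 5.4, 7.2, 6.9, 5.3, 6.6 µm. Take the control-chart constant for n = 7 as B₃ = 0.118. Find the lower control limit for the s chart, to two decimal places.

0.70

s̄ = (5.5 + 6.1 + 4.7 + 5.4 + 7.2 + 6.9 + 5.3 + 6.6) / 8 = 5.9625
LCL_s = B₃·s̄ = 0.118 × 5.9625 = 0.7036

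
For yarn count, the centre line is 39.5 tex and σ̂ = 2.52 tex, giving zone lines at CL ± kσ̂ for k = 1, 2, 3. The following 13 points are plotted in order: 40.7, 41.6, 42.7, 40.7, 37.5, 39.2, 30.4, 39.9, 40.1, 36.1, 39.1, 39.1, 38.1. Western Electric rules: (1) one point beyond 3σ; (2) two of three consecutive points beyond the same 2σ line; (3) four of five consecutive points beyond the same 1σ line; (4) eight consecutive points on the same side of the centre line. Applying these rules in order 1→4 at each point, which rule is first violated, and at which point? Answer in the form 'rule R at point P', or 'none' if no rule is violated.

rule 1 at point 7

Zone of each point (C = within 1σ̂, B = 1σ̂–2σ̂, A = 2σ̂–3σ̂, * = beyond 3σ̂; sign = side of CL): 1:+C, 2:+C, 3:+B, 4:+C, 5:-C, 6:-C, 7:-*, 8:+C, 9:+C, 10:-B, 11:-C, 12:-C, 13:-C
Rule 1 (one point beyond the 3σ limits) is satisfied at point 7.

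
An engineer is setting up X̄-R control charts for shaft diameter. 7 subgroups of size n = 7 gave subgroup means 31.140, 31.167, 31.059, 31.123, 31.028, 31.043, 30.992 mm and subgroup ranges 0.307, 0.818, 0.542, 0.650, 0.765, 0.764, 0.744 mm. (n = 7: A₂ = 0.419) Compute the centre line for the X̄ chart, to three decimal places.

X̄̄ = (31.140 + 31.167 + 31.059 + 31.123 + 31.028 + 31.043 + 30.992) / 7 = 217.5520 / 7 = 31.0789
CL = X̄̄ = 31.0789

31.079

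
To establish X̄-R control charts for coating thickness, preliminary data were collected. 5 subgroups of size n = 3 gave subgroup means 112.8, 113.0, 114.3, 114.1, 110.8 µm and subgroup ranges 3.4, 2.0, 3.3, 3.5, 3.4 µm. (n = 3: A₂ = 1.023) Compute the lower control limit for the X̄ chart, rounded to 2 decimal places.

109.81

X̄̄ = (112.8 + 113.0 + 114.3 + 114.1 + 110.8) / 5 = 565.0000 / 5 = 113.0000
R̄ = (3.4 + 2.0 + 3.3 + 3.5 + 3.4) / 5 = 15.6000 / 5 = 3.1200
LCL = X̄̄ − A₂·R̄ = 113.0000 − 1.023 × 3.1200 = 109.8082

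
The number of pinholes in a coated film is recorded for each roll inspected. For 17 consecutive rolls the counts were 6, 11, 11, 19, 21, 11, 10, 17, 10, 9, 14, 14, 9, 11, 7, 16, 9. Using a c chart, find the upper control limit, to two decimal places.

c̄ = (6 + 11 + 11 + 19 + 21 + 11 + 10 + 17 + 10 + 9 + 14 + 14 + 9 + 11 + 7 + 16 + 9) / 17 = 205 / 17 = 12.0588
UCL = c̄ + 3√c̄ = 12.0588 + 3 × √12.0588 = 12.0588 + 3 × 3.4726 = 22.4766

22.48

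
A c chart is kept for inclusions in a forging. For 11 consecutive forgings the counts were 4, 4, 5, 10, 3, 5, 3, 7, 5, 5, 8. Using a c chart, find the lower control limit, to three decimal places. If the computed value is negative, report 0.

c̄ = (4 + 4 + 5 + 10 + 3 + 5 + 3 + 7 + 5 + 5 + 8) / 11 = 59 / 11 = 5.3636
LCL = c̄ − 3√c̄ = 5.3636 − 3 × 2.3160 = -1.5842 → 0 (cannot be negative)

0.000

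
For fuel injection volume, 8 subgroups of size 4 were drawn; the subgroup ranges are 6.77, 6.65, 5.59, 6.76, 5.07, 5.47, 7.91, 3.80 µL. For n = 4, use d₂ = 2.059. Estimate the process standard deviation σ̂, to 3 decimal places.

R̄ = (6.77 + 6.65 + 5.59 + 6.76 + 5.07 + 5.47 + 7.91 + 3.80) / 8 = 6.0025
σ̂ = R̄ / d₂ = 6.0025 / 2.059 = 2.9153

2.915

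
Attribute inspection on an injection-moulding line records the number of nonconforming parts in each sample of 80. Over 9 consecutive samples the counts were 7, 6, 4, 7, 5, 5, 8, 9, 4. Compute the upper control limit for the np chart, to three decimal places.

13.238

p̄ = Σdᵢ / (k·n) = 55 / (9 × 80) = 0.07639
UCL = np̄ + 3·√(np̄(1−p̄)) = 6.1111 + 3 × √(6.1111×0.92361) = 6.1111 + 3 × 2.3758 = 13.2384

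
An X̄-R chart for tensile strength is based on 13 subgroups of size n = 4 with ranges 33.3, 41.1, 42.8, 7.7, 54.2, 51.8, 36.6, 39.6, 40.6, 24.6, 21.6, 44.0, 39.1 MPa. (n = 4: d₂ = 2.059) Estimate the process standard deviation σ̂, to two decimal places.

17.82

R̄ = (33.3 + 41.1 + 42.8 + 7.7 + 54.2 + 51.8 + 36.6 + 39.6 + 40.6 + 24.6 + 21.6 + 44.0 + 39.1) / 13 = 36.6923
σ̂ = R̄ / d₂ = 36.6923 / 2.059 = 17.8205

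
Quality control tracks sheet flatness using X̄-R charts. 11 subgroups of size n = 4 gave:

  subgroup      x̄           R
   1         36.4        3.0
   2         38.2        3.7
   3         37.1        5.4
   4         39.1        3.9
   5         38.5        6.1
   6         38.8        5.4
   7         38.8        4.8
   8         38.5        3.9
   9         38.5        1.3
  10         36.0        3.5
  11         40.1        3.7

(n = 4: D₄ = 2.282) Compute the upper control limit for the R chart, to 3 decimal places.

9.273

R̄ = (3.0 + 3.7 + 5.4 + 3.9 + 6.1 + 5.4 + 4.8 + 3.9 + 1.3 + 3.5 + 3.7) / 11 = 44.7000 / 11 = 4.0636
UCL_R = D₄·R̄ = 2.282 × 4.0636 = 9.2732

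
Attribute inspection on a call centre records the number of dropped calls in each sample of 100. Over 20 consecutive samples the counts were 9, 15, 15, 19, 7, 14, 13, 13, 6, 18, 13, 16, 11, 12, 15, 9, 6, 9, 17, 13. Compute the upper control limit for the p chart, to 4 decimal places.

p̄ = Σdᵢ / (k·n) = 250 / (20 × 100) = 0.12500
UCL = p̄ + 3·√(p̄(1−p̄)/n) = 0.12500 + 3 × √(0.12500×0.87500/100) = 0.12500 + 3 × 0.03307 = 0.22422

0.2242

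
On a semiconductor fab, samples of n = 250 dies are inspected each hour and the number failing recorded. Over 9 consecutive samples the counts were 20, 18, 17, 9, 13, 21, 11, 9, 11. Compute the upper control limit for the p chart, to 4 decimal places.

p̄ = Σdᵢ / (k·n) = 129 / (9 × 250) = 0.05733
UCL = p̄ + 3·√(p̄(1−p̄)/n) = 0.05733 + 3 × √(0.05733×0.94267/250) = 0.05733 + 3 × 0.01470 = 0.10144

0.1014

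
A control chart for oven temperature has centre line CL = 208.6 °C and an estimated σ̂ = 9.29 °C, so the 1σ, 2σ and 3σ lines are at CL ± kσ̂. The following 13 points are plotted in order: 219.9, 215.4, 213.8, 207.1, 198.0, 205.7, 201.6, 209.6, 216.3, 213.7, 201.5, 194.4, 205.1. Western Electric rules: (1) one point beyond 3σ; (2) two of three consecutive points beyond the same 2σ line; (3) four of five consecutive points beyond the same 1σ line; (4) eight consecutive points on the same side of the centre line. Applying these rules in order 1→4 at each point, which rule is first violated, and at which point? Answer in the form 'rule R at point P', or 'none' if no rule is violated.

none

Zone of each point (C = within 1σ̂, B = 1σ̂–2σ̂, A = 2σ̂–3σ̂, * = beyond 3σ̂; sign = side of CL): 1:+B, 2:+C, 3:+C, 4:-C, 5:-B, 6:-C, 7:-C, 8:+C, 9:+C, 10:+C, 11:-C, 12:-B, 13:-C
No rule fires across all 13 points.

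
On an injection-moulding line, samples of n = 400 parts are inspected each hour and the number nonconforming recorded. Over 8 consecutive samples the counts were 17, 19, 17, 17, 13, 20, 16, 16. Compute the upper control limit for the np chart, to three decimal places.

p̄ = Σdᵢ / (k·n) = 135 / (8 × 400) = 0.04219
UCL = np̄ + 3·√(np̄(1−p̄)) = 16.8750 + 3 × √(16.8750×0.95781) = 16.8750 + 3 × 4.0203 = 28.9360

28.936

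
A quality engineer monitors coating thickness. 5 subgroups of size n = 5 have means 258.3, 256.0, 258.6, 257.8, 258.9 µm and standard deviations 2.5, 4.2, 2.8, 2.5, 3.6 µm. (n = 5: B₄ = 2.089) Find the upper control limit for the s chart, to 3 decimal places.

s̄ = (2.5 + 4.2 + 2.8 + 2.5 + 3.6) / 5 = 3.1200
UCL_s = B₄·s̄ = 2.089 × 3.1200 = 6.5177

6.518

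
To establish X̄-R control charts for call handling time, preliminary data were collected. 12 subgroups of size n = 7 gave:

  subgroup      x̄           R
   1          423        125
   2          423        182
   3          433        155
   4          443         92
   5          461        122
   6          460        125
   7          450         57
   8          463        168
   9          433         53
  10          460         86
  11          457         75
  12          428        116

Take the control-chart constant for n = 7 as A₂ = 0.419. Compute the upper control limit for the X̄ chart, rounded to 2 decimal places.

X̄̄ = (423 + 423 + 433 + 443 + 461 + 460 + 450 + 463 + 433 + 460 + 457 + 428) / 12 = 5334.0000 / 12 = 444.5000
R̄ = (125 + 182 + 155 + 92 + 122 + 125 + 57 + 168 + 53 + 86 + 75 + 116) / 12 = 1356.0000 / 12 = 113.0000
UCL = X̄̄ + A₂·R̄ = 444.5000 + 0.419 × 113.0000 = 491.8470

491.85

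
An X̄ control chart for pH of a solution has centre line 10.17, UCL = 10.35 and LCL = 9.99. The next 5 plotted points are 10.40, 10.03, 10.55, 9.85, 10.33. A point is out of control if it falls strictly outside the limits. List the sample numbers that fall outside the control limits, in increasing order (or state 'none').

Compare each point to [9.99, 10.35]: sample 1 = 10.40 > UCL; sample 3 = 10.55 > UCL; sample 4 = 9.85 < LCL.

1, 3, 4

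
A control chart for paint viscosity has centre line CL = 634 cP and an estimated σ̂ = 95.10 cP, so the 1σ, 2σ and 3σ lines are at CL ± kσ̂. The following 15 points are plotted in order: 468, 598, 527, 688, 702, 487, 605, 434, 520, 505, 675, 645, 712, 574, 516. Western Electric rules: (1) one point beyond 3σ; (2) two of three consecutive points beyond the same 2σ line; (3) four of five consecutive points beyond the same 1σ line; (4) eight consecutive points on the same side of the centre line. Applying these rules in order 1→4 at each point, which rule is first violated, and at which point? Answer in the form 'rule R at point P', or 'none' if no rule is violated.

rule 3 at point 10

Zone of each point (C = within 1σ̂, B = 1σ̂–2σ̂, A = 2σ̂–3σ̂, * = beyond 3σ̂; sign = side of CL): 1:-B, 2:-C, 3:-B, 4:+C, 5:+C, 6:-B, 7:-C, 8:-A, 9:-B, 10:-B, 11:+C, 12:+C, 13:+C, 14:-C, 15:-B
Rule 3 (four of five consecutive points beyond the same 1σ limit) is satisfied at point 10.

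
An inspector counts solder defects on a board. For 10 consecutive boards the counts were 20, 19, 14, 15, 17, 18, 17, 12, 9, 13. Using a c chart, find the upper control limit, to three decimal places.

c̄ = (20 + 19 + 14 + 15 + 17 + 18 + 17 + 12 + 9 + 13) / 10 = 154 / 10 = 15.4000
UCL = c̄ + 3√c̄ = 15.4000 + 3 × √15.4000 = 15.4000 + 3 × 3.9243 = 27.1729

27.173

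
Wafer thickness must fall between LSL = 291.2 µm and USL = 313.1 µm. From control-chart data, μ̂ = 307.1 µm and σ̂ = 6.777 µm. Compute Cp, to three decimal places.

0.539

Cp = (USL − LSL) / (6σ̂) = (313.1 − 291.2) / (6 × 6.777) = 21.9000 / 40.6620 = 0.5386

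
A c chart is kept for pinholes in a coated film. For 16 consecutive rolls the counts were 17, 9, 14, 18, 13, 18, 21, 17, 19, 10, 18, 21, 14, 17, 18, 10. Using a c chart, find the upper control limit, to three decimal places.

27.828

c̄ = (17 + 9 + 14 + 18 + 13 + 18 + 21 + 17 + 19 + 10 + 18 + 21 + 14 + 17 + 18 + 10) / 16 = 254 / 16 = 15.8750
UCL = c̄ + 3√c̄ = 15.8750 + 3 × √15.8750 = 15.8750 + 3 × 3.9843 = 27.8280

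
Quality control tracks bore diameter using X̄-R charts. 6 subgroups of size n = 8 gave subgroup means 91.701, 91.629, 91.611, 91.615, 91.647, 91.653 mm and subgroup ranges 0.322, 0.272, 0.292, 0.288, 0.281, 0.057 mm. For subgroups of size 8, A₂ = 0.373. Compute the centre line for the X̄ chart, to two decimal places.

X̄̄ = (91.701 + 91.629 + 91.611 + 91.615 + 91.647 + 91.653) / 6 = 549.8560 / 6 = 91.6427
CL = X̄̄ = 91.6427

91.64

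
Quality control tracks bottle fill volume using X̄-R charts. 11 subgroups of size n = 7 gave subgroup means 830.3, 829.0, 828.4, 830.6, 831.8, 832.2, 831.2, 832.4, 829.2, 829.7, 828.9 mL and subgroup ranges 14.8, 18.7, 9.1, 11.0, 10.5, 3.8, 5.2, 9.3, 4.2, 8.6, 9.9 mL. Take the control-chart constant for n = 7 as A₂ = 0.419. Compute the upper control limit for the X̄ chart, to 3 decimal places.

X̄̄ = (830.3 + 829.0 + 828.4 + 830.6 + 831.8 + 832.2 + 831.2 + 832.4 + 829.2 + 829.7 + 828.9) / 11 = 9133.7000 / 11 = 830.3364
R̄ = (14.8 + 18.7 + 9.1 + 11.0 + 10.5 + 3.8 + 5.2 + 9.3 + 4.2 + 8.6 + 9.9) / 11 = 105.1000 / 11 = 9.5545
UCL = X̄̄ + A₂·R̄ = 830.3364 + 0.419 × 9.5545 = 834.3397

834.340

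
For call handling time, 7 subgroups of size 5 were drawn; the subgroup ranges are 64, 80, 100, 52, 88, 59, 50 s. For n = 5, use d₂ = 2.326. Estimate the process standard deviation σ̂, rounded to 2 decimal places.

30.28

R̄ = (64 + 80 + 100 + 52 + 88 + 59 + 50) / 7 = 70.4286
σ̂ = R̄ / d₂ = 70.4286 / 2.326 = 30.2788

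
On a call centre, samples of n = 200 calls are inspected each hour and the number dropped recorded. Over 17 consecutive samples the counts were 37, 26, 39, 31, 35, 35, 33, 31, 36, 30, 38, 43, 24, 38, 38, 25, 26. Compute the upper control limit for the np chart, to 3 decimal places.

49.028

p̄ = Σdᵢ / (k·n) = 565 / (17 × 200) = 0.16618
UCL = np̄ + 3·√(np̄(1−p̄)) = 33.2353 + 3 × √(33.2353×0.83382) = 33.2353 + 3 × 5.2643 = 49.0281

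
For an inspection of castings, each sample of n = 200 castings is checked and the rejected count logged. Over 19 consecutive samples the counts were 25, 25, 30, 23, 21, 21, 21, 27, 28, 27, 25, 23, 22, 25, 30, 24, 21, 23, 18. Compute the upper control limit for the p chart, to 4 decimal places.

0.1899

p̄ = Σdᵢ / (k·n) = 459 / (19 × 200) = 0.12079
UCL = p̄ + 3·√(p̄(1−p̄)/n) = 0.12079 + 3 × √(0.12079×0.87921/200) = 0.12079 + 3 × 0.02304 = 0.18992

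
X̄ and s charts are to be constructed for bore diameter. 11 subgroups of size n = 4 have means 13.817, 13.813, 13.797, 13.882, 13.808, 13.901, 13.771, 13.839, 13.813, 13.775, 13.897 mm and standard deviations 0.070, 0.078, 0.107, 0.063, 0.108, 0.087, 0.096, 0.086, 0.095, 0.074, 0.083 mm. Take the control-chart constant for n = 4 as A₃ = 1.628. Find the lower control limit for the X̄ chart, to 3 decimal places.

13.688

X̄̄ = (13.817 + 13.813 + 13.797 + 13.882 + 13.808 + 13.901 + 13.771 + 13.839 + 13.813 + 13.775 + 13.897) / 11 = 13.8285
s̄ = (0.070 + 0.078 + 0.107 + 0.063 + 0.108 + 0.087 + 0.096 + 0.086 + 0.095 + 0.074 + 0.083) / 11 = 0.0861
LCL = X̄̄ − A₃·s̄ = 13.8285 − 1.628 × 0.0861 = 13.6883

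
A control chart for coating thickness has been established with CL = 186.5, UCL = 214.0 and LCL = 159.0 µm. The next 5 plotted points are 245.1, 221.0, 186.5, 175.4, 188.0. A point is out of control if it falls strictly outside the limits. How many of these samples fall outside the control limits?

2

Compare each point to [159.0, 214.0]: sample 1 = 245.1 > UCL; sample 2 = 221.0 > UCL.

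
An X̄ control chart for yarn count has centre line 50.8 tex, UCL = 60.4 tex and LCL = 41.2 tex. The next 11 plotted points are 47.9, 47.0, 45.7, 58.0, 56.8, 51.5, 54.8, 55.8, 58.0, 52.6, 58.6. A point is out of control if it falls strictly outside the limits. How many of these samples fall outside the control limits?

0

All 11 points lie within [41.2, 60.4].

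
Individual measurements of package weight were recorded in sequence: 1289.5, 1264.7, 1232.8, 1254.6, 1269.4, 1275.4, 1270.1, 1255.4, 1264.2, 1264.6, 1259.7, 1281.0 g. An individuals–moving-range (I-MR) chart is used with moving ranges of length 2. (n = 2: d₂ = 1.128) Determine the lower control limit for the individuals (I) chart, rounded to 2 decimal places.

X̄ = (1289.5 + 1264.7 + 1232.8 + 1254.6 + 1269.4 + 1275.4 + 1270.1 + 1255.4 + 1264.2 + 1264.6 + 1259.7 + 1281.0) / 12 = 1265.1167
Moving ranges: 24.8, 31.9, 21.8, 14.8, 6.0, 5.3, 14.7, 8.8, 0.4, 4.9, 21.3; M̄R̄ = 154.7000 / 11 = 14.0636
LCL = X̄ − 3·M̄R̄/d₂ = 1265.1167 − 3 × 14.0636 / 1.128 = 1227.7134

1227.71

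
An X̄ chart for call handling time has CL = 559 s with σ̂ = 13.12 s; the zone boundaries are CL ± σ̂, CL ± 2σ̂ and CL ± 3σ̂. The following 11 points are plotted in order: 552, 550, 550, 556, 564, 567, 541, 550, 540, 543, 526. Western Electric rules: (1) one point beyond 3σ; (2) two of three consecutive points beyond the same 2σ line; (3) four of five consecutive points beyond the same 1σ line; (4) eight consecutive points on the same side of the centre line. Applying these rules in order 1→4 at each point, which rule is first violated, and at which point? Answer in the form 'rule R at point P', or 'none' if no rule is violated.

rule 3 at point 11

Zone of each point (C = within 1σ̂, B = 1σ̂–2σ̂, A = 2σ̂–3σ̂, * = beyond 3σ̂; sign = side of CL): 1:-C, 2:-C, 3:-C, 4:-C, 5:+C, 6:+C, 7:-B, 8:-C, 9:-B, 10:-B, 11:-A
Rule 3 (four of five consecutive points beyond the same 1σ limit) is satisfied at point 11.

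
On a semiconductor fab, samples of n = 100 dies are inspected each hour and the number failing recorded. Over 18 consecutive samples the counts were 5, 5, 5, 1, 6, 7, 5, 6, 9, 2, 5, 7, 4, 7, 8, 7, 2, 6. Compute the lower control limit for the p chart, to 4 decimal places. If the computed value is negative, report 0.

0.0000

p̄ = Σdᵢ / (k·n) = 97 / (18 × 100) = 0.05389
LCL = p̄ − 3·√(p̄(1−p̄)/n) = 0.05389 − 3 × 0.02258 = -0.01385 → 0 (negative, so LCL = 0)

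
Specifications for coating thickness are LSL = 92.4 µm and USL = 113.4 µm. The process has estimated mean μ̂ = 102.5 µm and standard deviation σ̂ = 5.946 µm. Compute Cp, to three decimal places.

Cp = (USL − LSL) / (6σ̂) = (113.4 − 92.4) / (6 × 5.946) = 21.0000 / 35.6760 = 0.5886

0.589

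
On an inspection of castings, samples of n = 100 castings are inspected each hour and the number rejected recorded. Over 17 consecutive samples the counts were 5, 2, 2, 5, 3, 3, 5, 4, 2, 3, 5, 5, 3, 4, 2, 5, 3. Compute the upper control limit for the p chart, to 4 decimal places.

p̄ = Σdᵢ / (k·n) = 61 / (17 × 100) = 0.03588
UCL = p̄ + 3·√(p̄(1−p̄)/n) = 0.03588 + 3 × √(0.03588×0.96412/100) = 0.03588 + 3 × 0.01860 = 0.09168

0.0917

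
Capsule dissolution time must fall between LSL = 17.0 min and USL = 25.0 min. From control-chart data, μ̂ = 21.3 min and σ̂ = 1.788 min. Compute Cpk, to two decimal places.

0.69

Cpu = (USL − μ̂) / (3σ̂) = (25.0 − 21.3) / (3 × 1.788) = 0.6898; Cpl = (μ̂ − LSL) / (3σ̂) = (21.3 − 17.0) / (3 × 1.788) = 0.8016; Cpk = min(Cpu, Cpl) = 0.6898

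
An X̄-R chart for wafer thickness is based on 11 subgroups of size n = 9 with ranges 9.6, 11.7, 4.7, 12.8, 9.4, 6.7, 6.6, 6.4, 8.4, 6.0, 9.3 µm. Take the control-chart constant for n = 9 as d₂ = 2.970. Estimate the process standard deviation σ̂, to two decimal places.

R̄ = (9.6 + 11.7 + 4.7 + 12.8 + 9.4 + 6.7 + 6.6 + 6.4 + 8.4 + 6.0 + 9.3) / 11 = 8.3273
σ̂ = R̄ / d₂ = 8.3273 / 2.970 = 2.8038

2.80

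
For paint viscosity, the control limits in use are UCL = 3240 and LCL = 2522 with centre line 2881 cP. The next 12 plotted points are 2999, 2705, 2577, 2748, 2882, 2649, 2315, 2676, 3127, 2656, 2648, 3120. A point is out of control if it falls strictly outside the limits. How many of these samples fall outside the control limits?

Compare each point to [2522, 3240]: sample 7 = 2315 < LCL.

1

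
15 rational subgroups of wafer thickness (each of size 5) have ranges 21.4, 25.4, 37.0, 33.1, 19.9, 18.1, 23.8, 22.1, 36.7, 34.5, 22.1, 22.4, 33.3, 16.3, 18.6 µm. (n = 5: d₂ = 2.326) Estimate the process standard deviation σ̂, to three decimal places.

R̄ = (21.4 + 25.4 + 37.0 + 33.1 + 19.9 + 18.1 + 23.8 + 22.1 + 36.7 + 34.5 + 22.1 + 22.4 + 33.3 + 16.3 + 18.6) / 15 = 25.6467
σ̂ = R̄ / d₂ = 25.6467 / 2.326 = 11.0261

11.026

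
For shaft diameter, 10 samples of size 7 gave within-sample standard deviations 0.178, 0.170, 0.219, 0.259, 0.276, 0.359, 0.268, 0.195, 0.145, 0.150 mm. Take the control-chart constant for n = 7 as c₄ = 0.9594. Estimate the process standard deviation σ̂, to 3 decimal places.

s̄ = (0.178 + 0.170 + 0.219 + 0.259 + 0.276 + 0.359 + 0.268 + 0.195 + 0.145 + 0.150) / 10 = 0.2219
σ̂ = s̄ / c₄ = 0.2219 / 0.9594 = 0.2313

0.231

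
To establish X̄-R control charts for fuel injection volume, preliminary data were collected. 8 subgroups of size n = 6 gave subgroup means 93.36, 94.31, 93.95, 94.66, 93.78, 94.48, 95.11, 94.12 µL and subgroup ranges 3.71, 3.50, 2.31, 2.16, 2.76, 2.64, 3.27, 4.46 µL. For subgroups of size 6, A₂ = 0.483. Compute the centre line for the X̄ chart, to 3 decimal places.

X̄̄ = (93.36 + 94.31 + 93.95 + 94.66 + 93.78 + 94.48 + 95.11 + 94.12) / 8 = 753.7700 / 8 = 94.2212
CL = X̄̄ = 94.2212

94.221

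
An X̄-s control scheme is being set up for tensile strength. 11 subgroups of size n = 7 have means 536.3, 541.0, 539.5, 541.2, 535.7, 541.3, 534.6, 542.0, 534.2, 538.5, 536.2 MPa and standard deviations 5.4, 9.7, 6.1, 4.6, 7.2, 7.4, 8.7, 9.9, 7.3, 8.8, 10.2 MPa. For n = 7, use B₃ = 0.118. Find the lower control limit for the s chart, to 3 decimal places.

s̄ = (5.4 + 9.7 + 6.1 + 4.6 + 7.2 + 7.4 + 8.7 + 9.9 + 7.3 + 8.8 + 10.2) / 11 = 7.7545
LCL_s = B₃·s̄ = 0.118 × 7.7545 = 0.9150

0.915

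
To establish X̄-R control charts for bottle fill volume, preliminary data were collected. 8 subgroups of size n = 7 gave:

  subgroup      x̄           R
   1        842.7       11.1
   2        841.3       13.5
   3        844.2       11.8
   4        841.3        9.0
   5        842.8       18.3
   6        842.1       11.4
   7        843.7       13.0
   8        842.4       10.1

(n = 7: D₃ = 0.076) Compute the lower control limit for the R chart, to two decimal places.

0.93

R̄ = (11.1 + 13.5 + 11.8 + 9.0 + 18.3 + 11.4 + 13.0 + 10.1) / 8 = 98.2000 / 8 = 12.2750
LCL_R = D₃·R̄ = 0.076 × 12.2750 = 0.9329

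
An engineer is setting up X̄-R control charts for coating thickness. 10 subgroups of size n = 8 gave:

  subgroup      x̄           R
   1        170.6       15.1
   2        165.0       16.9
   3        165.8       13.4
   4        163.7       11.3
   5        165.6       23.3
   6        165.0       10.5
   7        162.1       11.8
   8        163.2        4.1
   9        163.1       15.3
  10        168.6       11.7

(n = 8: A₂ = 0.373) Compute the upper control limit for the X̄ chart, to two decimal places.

X̄̄ = (170.6 + 165.0 + 165.8 + 163.7 + 165.6 + 165.0 + 162.1 + 163.2 + 163.1 + 168.6) / 10 = 1652.7000 / 10 = 165.2700
R̄ = (15.1 + 16.9 + 13.4 + 11.3 + 23.3 + 10.5 + 11.8 + 4.1 + 15.3 + 11.7) / 10 = 133.4000 / 10 = 13.3400
UCL = X̄̄ + A₂·R̄ = 165.2700 + 0.373 × 13.3400 = 170.2458

170.25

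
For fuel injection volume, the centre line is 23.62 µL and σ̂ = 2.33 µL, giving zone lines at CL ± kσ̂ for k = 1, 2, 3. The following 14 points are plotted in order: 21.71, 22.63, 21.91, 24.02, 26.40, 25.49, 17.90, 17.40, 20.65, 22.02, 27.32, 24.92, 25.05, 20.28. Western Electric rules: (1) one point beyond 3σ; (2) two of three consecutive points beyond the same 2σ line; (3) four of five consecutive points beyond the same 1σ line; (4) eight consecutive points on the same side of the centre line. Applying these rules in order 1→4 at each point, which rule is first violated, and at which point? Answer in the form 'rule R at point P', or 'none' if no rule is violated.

rule 2 at point 8

Zone of each point (C = within 1σ̂, B = 1σ̂–2σ̂, A = 2σ̂–3σ̂, * = beyond 3σ̂; sign = side of CL): 1:-C, 2:-C, 3:-C, 4:+C, 5:+B, 6:+C, 7:-A, 8:-A, 9:-B, 10:-C, 11:+B, 12:+C, 13:+C, 14:-B
Rule 2 (two of three consecutive points beyond the same 2σ limit) is satisfied at point 8.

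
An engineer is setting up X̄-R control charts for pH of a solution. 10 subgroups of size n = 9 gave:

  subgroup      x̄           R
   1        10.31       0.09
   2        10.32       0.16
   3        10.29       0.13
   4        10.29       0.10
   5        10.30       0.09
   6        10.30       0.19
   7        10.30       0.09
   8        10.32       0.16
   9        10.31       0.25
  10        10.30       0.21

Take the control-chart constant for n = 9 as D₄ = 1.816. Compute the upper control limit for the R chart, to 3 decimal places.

R̄ = (0.09 + 0.16 + 0.13 + 0.10 + 0.09 + 0.19 + 0.09 + 0.16 + 0.25 + 0.21) / 10 = 1.4700 / 10 = 0.1470
UCL_R = D₄·R̄ = 1.816 × 0.1470 = 0.2670

0.267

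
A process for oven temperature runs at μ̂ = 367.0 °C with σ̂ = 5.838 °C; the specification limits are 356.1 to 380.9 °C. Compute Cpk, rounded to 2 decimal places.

Cpu = (USL − μ̂) / (3σ̂) = (380.9 − 367.0) / (3 × 5.838) = 0.7937; Cpl = (μ̂ − LSL) / (3σ̂) = (367.0 − 356.1) / (3 × 5.838) = 0.6224; Cpk = min(Cpu, Cpl) = 0.6224

0.62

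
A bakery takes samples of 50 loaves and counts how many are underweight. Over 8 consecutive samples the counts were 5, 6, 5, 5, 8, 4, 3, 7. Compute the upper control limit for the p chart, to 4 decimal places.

0.2389

p̄ = Σdᵢ / (k·n) = 43 / (8 × 50) = 0.10750
UCL = p̄ + 3·√(p̄(1−p̄)/n) = 0.10750 + 3 × √(0.10750×0.89250/50) = 0.10750 + 3 × 0.04380 = 0.23891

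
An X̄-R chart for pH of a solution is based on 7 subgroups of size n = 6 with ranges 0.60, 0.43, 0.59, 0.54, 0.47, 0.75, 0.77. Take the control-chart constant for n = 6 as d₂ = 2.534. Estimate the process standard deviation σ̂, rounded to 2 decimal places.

R̄ = (0.60 + 0.43 + 0.59 + 0.54 + 0.47 + 0.75 + 0.77) / 7 = 0.5929
σ̂ = R̄ / d₂ = 0.5929 / 2.534 = 0.2340

0.23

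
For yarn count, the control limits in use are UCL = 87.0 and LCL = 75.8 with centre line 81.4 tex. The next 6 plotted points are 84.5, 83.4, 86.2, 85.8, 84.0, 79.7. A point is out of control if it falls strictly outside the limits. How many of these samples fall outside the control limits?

All 6 points lie within [75.8, 87.0].

0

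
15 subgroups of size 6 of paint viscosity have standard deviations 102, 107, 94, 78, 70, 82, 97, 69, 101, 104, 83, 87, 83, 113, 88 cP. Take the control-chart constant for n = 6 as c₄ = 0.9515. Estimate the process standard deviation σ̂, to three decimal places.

95.148

s̄ = (102 + 107 + 94 + 78 + 70 + 82 + 97 + 69 + 101 + 104 + 83 + 87 + 83 + 113 + 88) / 15 = 90.5333
σ̂ = s̄ / c₄ = 90.5333 / 0.9515 = 95.1480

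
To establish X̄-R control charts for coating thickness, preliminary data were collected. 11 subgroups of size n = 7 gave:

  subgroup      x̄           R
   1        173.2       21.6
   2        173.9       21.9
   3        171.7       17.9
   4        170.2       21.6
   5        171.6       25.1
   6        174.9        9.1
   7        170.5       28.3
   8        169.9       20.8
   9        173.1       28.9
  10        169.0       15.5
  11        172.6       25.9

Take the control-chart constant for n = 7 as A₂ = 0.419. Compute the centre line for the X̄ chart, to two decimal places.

X̄̄ = (173.2 + 173.9 + 171.7 + 170.2 + 171.6 + 174.9 + 170.5 + 169.9 + 173.1 + 169.0 + 172.6) / 11 = 1890.6000 / 11 = 171.8727
CL = X̄̄ = 171.8727

171.87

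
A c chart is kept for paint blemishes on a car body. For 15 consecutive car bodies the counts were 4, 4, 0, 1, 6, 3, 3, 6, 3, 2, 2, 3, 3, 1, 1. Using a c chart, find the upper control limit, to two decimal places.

c̄ = (4 + 4 + 0 + 1 + 6 + 3 + 3 + 6 + 3 + 2 + 2 + 3 + 3 + 1 + 1) / 15 = 42 / 15 = 2.8000
UCL = c̄ + 3√c̄ = 2.8000 + 3 × √2.8000 = 2.8000 + 3 × 1.6733 = 7.8200

7.82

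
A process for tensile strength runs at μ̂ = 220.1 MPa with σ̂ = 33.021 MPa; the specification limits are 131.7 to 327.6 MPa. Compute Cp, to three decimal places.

0.989

Cp = (USL − LSL) / (6σ̂) = (327.6 − 131.7) / (6 × 33.021) = 195.9000 / 198.1260 = 0.9888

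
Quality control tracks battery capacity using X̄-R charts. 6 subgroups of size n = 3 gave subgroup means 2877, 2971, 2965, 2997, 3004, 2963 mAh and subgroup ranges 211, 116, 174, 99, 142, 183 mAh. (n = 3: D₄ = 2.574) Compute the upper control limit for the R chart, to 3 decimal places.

R̄ = (211 + 116 + 174 + 99 + 142 + 183) / 6 = 925.0000 / 6 = 154.1667
UCL_R = D₄·R̄ = 2.574 × 154.1667 = 396.8250

396.825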